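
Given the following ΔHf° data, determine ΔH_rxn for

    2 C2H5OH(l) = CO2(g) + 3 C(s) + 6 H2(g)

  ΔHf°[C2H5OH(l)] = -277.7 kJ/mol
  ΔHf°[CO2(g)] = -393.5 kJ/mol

Products: 1·(-393.5) + 3·(+0.0) + 6·(+0.0) = -393.5
Reactants: 2·(-277.7) = -555.4
ΔH_rxn = (-393.5) − (-555.4) = 161.9 kJ/mol

ΔH_rxn = 161.9 kJ/mol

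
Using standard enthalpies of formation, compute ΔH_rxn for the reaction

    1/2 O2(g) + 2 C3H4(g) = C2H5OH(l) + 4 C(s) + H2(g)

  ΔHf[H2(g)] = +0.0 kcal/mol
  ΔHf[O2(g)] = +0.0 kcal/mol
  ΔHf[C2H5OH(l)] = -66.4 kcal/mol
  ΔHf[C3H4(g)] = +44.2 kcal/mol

ΔH_rxn = -154.8 kcal/mol

Products: 1·(-66.4) + 4·(+0.0) + 1·(+0.0) = -66.4
Reactants: 1/2·(+0.0) + 2·(+44.2) = +88.4
ΔH_rxn = (-66.4) − (+88.4) = -154.8 kcal/mol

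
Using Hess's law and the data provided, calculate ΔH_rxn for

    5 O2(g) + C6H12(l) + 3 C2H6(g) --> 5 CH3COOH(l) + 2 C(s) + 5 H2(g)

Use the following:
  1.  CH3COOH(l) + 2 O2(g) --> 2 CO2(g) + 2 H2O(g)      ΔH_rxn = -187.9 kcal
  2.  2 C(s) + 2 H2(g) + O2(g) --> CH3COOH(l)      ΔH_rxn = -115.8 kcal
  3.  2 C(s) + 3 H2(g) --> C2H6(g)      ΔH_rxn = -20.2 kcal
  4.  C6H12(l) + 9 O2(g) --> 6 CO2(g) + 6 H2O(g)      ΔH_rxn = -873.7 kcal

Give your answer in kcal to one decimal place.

ΔH_rxn = -481.0 kcal

eq. 1 reversed and × 3: (-3)·(-187.9) = +563.7 kcal
eq. 2 × 2: (2)·(-115.8) = -231.6 kcal
eq. 3 reversed and × 3: (-3)·(-20.2) = +60.6 kcal
eq. 4 as written: -873.7 kcal
Combining the equations, ΔH_rxn = (+563.7) + (-231.6) + (+60.6) + (-873.7) = -481.0 kcal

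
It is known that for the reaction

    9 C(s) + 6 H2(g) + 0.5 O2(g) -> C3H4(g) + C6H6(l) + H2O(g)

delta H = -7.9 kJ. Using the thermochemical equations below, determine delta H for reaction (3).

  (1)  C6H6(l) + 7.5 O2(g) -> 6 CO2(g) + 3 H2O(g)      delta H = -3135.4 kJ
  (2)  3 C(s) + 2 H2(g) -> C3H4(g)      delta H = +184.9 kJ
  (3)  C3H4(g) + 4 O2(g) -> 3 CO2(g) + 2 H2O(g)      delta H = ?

(1) reversed (reverse to put C6H6(l) on the product side): +3135.4 kJ
(2) × 3 (×3 to match 9 C(s) in the target): (3)·(+184.9) = +554.7 kJ
(3) × 2: contributes 2·x
-7.9 = (+3135.4) + (+554.7) + 2·x
x = (-7.9 − (+3690.1)) / (2) = -1849.0 kJ

delta H = -1849.0 kJ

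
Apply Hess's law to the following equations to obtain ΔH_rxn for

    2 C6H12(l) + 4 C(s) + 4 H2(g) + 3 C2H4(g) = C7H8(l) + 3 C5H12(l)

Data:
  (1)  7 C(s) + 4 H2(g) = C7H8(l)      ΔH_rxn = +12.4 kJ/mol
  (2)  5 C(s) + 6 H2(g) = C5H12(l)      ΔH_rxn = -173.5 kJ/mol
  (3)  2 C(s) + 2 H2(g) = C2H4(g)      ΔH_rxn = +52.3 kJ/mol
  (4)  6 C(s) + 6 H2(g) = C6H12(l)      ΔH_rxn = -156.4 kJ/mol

(1) as written: +12.4 kJ/mol
(2) × 3: (3)·(-173.5) = -520.5 kJ/mol
(3) reversed and × 3: (-3)·(+52.3) = -156.9 kJ/mol
(4) reversed and × 2: (-2)·(-156.4) = +312.8 kJ/mol
Since enthalpy is a state function, ΔH_rxn = (1)·(+12.4) + (3)·(-173.5) + (-3)·(+52.3) + (-2)·(-156.4) = -352.2 kJ/mol

ΔH_rxn = -352.2 kJ/mol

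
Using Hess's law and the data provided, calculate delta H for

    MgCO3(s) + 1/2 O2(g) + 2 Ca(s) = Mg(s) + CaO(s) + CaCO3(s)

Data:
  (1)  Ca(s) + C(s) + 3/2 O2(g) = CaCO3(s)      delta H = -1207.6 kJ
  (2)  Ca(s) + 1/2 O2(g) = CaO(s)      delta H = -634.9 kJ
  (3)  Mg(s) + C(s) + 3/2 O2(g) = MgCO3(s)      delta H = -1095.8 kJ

(1) as written: -1207.6 kJ
(2) as written: -634.9 kJ
(3) reversed: +1095.8 kJ
Since enthalpy is a state function, delta H = (-1207.6) + (-634.9) + (+1095.8) = -746.7 kJ

delta H = -746.7 kJ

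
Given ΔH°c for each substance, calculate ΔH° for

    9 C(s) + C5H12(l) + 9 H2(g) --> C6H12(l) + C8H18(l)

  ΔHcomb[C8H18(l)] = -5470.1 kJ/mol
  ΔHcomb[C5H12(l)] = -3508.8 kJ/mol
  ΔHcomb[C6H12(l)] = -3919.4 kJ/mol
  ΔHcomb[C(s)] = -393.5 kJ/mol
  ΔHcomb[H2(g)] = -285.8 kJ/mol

With combustion enthalpies, reactants minus products:
= [9·(-393.5) + 1·(-3508.8) + 9·(-285.8)] − [1·(-3919.4) + 1·(-5470.1)]
= -233.0 kJ/mol

ΔH° = -233.0 kJ/mol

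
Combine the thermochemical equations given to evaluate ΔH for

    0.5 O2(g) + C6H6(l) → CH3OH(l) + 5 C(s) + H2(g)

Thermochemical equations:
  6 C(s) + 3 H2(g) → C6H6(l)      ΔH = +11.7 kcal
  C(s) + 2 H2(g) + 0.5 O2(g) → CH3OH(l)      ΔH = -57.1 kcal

ΔH = -68.8 kcal

equation 1 reversed: -11.7 kcal
equation 2 as written: -57.1 kcal
ΔH = (-11.7) + (-57.1) = -68.8 kcal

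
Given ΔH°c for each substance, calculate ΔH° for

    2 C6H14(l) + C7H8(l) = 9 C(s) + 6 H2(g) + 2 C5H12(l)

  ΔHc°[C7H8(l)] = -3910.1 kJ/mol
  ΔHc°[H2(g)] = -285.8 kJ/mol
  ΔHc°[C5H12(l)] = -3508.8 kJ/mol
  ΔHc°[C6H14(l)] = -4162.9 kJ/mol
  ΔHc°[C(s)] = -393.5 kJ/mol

With combustion enthalpies, reactants minus products:
= [2·(-4162.9) + 1·(-3910.1)] − [9·(-393.5) + 6·(-285.8) + 2·(-3508.8)]
= 38.0 kJ/mol

ΔH° = 38.0 kJ/mol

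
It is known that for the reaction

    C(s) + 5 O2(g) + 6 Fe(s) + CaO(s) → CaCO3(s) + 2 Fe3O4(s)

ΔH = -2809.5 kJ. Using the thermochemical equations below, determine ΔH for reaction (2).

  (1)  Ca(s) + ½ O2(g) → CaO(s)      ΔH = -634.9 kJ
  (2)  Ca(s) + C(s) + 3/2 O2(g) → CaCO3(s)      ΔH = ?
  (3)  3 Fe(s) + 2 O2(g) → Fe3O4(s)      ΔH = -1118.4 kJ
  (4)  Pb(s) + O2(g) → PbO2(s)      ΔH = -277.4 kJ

ΔH = -1207.6 kJ

(1) reversed: +634.9 kJ
(2) as written: contributes x
(3) × 2: (2)·(-1118.4) = -2236.8 kJ
(4): not needed.
-2809.5 = (+634.9) + (-2236.8) + x
x = (-2809.5 − (-1601.9)) / (1) = -1207.6 kJ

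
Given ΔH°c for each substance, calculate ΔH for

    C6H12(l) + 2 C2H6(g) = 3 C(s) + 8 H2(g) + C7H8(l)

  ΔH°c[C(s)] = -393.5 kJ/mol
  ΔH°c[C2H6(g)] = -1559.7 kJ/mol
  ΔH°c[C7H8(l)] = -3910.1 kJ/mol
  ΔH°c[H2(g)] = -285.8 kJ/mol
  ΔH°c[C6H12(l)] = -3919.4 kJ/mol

ΔH = 338.2 kJ/mol

With combustion enthalpies, reactants minus products:
= [1·(-3919.4) + 2·(-1559.7)] − [3·(-393.5) + 8·(-285.8) + 1·(-3910.1)]
= 338.2 kJ/mol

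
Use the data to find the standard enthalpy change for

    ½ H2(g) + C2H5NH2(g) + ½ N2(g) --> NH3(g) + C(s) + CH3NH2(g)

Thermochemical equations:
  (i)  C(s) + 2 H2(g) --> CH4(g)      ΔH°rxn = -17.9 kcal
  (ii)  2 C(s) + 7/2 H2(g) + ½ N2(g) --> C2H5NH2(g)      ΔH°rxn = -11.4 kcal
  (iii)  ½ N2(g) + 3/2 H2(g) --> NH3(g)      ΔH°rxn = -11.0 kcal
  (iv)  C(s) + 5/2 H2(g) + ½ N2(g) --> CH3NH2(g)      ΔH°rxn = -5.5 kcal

ΔH°rxn = -5.1 kcal

(i): not needed.
(ii) reversed: +11.4 kcal
(iii) as written: -11.0 kcal
(iv) as written: -5.5 kcal
Combining the equations, ΔH°rxn = (+11.4) + (-11.0) + (-5.5) = -5.1 kcal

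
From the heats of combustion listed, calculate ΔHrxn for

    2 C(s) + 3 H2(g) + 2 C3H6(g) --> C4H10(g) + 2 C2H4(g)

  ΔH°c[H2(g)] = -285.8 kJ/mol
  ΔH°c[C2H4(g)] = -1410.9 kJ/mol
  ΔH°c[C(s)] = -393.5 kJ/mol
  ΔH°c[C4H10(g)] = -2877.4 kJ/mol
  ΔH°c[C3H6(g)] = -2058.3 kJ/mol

Using ΔH = Σ nΔHc°(reactants) − Σ nΔHc°(products):
= [2·(-393.5) + 3·(-285.8) + 2·(-2058.3)] − [1·(-2877.4) + 2·(-1410.9)]
= -61.8 kJ/mol

ΔHrxn = -61.8 kJ/mol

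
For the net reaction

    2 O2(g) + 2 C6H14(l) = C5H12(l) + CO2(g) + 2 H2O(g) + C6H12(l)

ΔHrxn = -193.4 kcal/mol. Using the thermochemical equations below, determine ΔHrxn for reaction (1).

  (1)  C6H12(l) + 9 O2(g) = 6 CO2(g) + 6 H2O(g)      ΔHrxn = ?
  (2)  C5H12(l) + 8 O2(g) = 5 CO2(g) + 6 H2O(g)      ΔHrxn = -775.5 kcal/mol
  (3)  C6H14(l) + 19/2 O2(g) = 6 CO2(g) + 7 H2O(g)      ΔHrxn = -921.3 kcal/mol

ΔHrxn = -873.7 kcal/mol

(1) reversed: contributes −x
(2) reversed: +775.5 kcal/mol
(3) × 2: (2)·(-921.3) = -1842.6 kcal/mol
-193.4 = (+775.5) + (-1842.6) − x
x = (-193.4 − (-1067.1)) / (-1) = -873.7 kcal/mol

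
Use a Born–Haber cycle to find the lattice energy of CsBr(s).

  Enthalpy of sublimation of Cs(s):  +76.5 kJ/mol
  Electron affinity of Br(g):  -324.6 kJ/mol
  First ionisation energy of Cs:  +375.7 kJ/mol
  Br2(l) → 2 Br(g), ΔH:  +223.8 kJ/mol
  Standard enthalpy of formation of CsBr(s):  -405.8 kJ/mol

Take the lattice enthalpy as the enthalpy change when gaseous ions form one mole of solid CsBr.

U = -645.3 kJ/mol

ΔHf° = 1·ΔHsub + 1·(ΣIE) + 1/2·D(Br2) + 1·EA + U
-405.8 = 1·(+76.5) + 1·(+375.7) + 1/2·(+223.8) + 1·(-324.6) + U
U = -405.8 − (+239.5) = -645.3 kJ/mol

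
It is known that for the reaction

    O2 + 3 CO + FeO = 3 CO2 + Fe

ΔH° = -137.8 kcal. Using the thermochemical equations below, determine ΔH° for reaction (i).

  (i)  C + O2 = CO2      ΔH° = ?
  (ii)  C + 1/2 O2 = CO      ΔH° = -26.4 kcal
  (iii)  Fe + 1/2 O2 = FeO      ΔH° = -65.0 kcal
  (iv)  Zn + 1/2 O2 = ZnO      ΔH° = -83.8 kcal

(i) × 3 (scale by 3 for the 3 CO2): contributes 3·x
(ii) reversed and × 3 (CO must end up as a reactant; scale by 3 for the 3 CO): (-3)·(-26.4) = +79.2 kcal
(iii) reversed (FeO must end up as a reactant): +65.0 kcal
(iv): not needed (Zn appears nowhere else).
-137.8 = (+79.2) + (+65.0) + 3·x
x = (-137.8 − (+144.2)) / (3) = -94.0 kcal

ΔH° = -94.0 kcal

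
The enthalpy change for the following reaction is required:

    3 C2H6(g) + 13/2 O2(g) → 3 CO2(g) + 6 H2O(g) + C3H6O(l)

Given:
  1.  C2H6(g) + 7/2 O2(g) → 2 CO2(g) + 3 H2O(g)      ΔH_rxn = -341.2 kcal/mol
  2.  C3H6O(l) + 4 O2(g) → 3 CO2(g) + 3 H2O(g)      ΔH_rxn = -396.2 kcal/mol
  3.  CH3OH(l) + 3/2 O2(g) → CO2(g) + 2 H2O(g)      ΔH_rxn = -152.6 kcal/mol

eq. 1 × 3: (3)·(-341.2) = -1023.6 kcal/mol
eq. 2 reversed: +396.2 kcal/mol
eq. 3: not needed.
Since enthalpy is a state function, ΔH_rxn = (-1023.6) + (+396.2) = -627.4 kcal/mol

ΔH_rxn = -627.4 kcal/mol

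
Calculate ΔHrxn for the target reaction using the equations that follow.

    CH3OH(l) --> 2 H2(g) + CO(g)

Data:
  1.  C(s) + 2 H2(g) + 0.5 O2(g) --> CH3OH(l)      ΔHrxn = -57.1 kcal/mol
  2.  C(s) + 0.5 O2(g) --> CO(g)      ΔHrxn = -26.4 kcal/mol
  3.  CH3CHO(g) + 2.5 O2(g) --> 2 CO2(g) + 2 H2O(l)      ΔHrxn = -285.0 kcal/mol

eq. 1 reversed (CH3OH(l) must end up as a reactant): +57.1 kcal/mol
eq. 2 as written (CO(g) already on the product side): -26.4 kcal/mol
eq. 3: not needed (H2O(l) appears nowhere else).
ΔHrxn = (+57.1) + (-26.4) = 30.7 kcal/mol

ΔHrxn = 30.7 kcal/mol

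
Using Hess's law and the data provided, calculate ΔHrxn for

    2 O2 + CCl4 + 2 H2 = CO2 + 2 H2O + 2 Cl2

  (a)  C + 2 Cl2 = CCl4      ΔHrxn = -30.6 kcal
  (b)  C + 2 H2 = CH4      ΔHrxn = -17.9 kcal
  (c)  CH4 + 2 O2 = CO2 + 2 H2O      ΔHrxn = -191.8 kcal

ΔHrxn = -179.1 kcal

(a) reversed: +30.6 kcal
(b) as written: -17.9 kcal
(c) as written: -191.8 kcal
Summing the manipulated equations, ΔHrxn = (+30.6) + (-17.9) + (-191.8) = -179.1 kcal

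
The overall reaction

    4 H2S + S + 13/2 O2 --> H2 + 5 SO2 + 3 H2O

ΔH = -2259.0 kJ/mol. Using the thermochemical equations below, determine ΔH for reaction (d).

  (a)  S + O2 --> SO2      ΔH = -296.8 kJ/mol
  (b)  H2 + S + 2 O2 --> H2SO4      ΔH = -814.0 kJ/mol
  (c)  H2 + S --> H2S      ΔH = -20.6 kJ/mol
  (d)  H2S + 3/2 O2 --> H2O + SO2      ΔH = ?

(a) × 2: (2)·(-296.8) = -593.6 kJ/mol
(b): not needed.
(c) reversed: +20.6 kJ/mol
(d) × 3: contributes 3·x
-2259.0 = (-593.6) + (+20.6) + 3·x
x = (-2259.0 − (-573.0)) / (3) = -562.0 kJ/mol

ΔH = -562.0 kJ/mol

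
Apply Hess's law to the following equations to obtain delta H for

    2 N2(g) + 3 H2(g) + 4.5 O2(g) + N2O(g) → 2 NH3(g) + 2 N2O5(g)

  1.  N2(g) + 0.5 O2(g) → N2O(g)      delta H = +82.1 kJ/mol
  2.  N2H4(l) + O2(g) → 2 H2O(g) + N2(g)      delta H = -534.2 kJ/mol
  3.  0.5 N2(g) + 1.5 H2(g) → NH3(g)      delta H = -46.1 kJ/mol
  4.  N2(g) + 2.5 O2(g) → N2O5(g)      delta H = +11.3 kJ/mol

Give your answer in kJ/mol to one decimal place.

delta H = -151.7 kJ/mol

eq. 1 reversed (reverse to put N2O(g) on the reactant side): -82.1 kJ/mol
eq. 2: not needed (H2O(g) appears nowhere else).
eq. 3 × 2 (scale by 2 for the 2 NH3(g)): (2)·(-46.1) = -92.2 kJ/mol
eq. 4 × 2 (scale by 2 for the 2 N2O5(g)): (2)·(+11.3) = +22.6 kJ/mol
Since enthalpy is a state function, delta H = (-1)·(+82.1) + (2)·(-46.1) + (2)·(+11.3) = -151.7 kJ/mol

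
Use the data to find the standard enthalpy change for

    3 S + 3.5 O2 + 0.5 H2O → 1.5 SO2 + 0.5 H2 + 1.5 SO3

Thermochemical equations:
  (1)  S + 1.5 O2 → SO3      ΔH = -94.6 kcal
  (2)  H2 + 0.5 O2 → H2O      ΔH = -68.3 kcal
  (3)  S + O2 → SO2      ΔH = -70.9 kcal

ΔH = -214.1 kcal

(1) × 3/2: (3/2)·(-94.6) = -141.9 kcal
(2) reversed and × 1/2: (-1/2)·(-68.3) = +34.15 kcal
(3) × 3/2: (3/2)·(-70.9) = -106.35 kcal
ΔH = (3/2)·(-94.6) + (-1/2)·(-68.3) + (3/2)·(-70.9) = -214.1 kcal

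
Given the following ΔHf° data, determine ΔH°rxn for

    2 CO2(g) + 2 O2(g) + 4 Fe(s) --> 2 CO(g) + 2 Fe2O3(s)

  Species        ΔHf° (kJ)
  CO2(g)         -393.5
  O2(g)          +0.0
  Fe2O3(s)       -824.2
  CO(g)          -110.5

Products: 2·(-110.5) + 2·(-824.2) = -1869.4
Reactants: 2·(-393.5) + 2·(+0.0) + 4·(+0.0) = -787.0
ΔH°rxn = (-1869.4) − (-787.0) = -1082.4 kJ

ΔH°rxn = -1082.4 kJ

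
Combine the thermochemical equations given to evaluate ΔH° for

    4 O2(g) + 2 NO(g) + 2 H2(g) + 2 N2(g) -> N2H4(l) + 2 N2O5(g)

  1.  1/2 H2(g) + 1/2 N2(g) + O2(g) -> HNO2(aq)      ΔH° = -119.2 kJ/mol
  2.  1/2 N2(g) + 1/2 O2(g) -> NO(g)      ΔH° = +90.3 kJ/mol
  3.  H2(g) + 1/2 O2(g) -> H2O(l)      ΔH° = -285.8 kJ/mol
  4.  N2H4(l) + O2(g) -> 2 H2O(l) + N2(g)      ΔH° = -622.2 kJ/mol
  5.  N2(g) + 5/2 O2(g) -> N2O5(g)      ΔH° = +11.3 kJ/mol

ΔH° = -107.4 kJ/mol

eq. 1: not needed.
eq. 2 reversed and × 2: (-2)·(+90.3) = -180.6 kJ/mol
eq. 3 × 2: (2)·(-285.8) = -571.6 kJ/mol
eq. 4 reversed: +622.2 kJ/mol
eq. 5 × 2: (2)·(+11.3) = +22.6 kJ/mol
ΔH° = (-180.6) + (-571.6) + (+622.2) + (+22.6) = -107.4 kJ/mol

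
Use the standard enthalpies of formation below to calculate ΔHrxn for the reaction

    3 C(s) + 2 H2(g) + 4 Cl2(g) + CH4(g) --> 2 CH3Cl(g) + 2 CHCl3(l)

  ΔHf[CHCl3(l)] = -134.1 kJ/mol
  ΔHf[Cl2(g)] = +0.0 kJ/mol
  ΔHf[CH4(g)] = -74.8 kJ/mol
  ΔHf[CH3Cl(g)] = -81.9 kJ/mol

Products: 2·(-81.9) + 2·(-134.1) = -432.0
Reactants: 3·(+0.0) + 2·(+0.0) + 4·(+0.0) + 1·(-74.8) = -74.8
ΔHrxn = (-432.0) − (-74.8) = -357.2 kJ/mol

ΔHrxn = -357.2 kJ/mol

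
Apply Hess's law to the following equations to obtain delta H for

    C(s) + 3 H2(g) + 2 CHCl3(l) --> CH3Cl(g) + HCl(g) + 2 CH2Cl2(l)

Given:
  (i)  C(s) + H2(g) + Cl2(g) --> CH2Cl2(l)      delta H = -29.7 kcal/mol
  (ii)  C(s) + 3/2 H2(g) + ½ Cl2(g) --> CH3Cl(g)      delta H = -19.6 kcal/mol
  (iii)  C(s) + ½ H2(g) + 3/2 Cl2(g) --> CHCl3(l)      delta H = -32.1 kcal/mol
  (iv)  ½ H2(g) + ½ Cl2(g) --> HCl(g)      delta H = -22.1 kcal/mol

(i) × 2 (×2 to match 2 CH2Cl2(l) in the target): (2)·(-29.7) = -59.4 kcal/mol
(ii) as written (CH3Cl(g) already on the product side): -19.6 kcal/mol
(iii) reversed and × 2 (reverse to put CHCl3(l) on the reactant side; ×2 to match 2 CHCl3(l) in the target): (-2)·(-32.1) = +64.2 kcal/mol
(iv) as written (HCl(g) already on the product side): -22.1 kcal/mol
Summing the manipulated equations, delta H = (2)·(-29.7) + (1)·(-19.6) + (-2)·(-32.1) + (1)·(-22.1) = -36.9 kcal/mol

delta H = -36.9 kcal/mol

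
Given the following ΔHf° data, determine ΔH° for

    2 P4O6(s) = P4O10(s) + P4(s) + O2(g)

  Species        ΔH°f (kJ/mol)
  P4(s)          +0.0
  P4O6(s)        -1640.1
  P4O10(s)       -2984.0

ΔH° = 296.2 kJ/mol

Products: 1·(-2984.0) + 1·(+0.0) + 1·(+0.0) = -2984.0
Reactants: 2·(-1640.1) = -3280.2
ΔH° = (-2984.0) − (-3280.2) = 296.2 kJ/mol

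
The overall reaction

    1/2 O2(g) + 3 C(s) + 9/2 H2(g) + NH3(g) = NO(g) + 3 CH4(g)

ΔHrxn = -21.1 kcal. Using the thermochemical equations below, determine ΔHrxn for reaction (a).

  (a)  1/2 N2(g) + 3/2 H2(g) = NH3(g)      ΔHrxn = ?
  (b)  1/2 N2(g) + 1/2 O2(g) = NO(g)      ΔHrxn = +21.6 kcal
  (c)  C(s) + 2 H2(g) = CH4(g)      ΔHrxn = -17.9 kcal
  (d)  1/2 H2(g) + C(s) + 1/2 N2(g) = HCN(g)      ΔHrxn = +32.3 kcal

ΔHrxn = -11.0 kcal

(a) reversed: contributes −x
(b) as written: +21.6 kcal
(c) × 3: (3)·(-17.9) = -53.7 kcal
(d): not needed.
-21.1 = (+21.6) + (-53.7) − x
x = (-21.1 − (-32.1)) / (-1) = -11.0 kcal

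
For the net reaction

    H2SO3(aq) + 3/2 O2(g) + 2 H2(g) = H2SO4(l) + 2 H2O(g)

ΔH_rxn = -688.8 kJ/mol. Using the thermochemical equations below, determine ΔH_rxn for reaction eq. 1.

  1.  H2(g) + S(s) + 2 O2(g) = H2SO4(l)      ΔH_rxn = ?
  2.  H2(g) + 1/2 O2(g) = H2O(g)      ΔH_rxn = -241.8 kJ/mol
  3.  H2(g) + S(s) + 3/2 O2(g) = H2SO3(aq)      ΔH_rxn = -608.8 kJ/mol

eq. 1 as written (H2SO4(l) already on the product side): contributes x
eq. 2 × 2 (×2 to match 2 H2O(g) in the target): (2)·(-241.8) = -483.6 kJ/mol
eq. 3 reversed (H2SO3(aq) must end up as a reactant): +608.8 kJ/mol
-688.8 = (-483.6) + (+608.8) + x
x = (-688.8 − (+125.2)) / (1) = -814.0 kJ/mol

ΔH_rxn = -814.0 kJ/mol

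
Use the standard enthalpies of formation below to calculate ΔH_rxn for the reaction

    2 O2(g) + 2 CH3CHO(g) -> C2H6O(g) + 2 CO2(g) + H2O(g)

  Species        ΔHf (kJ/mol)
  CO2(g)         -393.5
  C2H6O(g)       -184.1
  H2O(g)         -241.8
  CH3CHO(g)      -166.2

ΔH_rxn = -880.5 kJ/mol

Products: 1·(-184.1) + 2·(-393.5) + 1·(-241.8) = -1212.9
Reactants: 2·(+0.0) + 2·(-166.2) = -332.4
ΔH_rxn = (-1212.9) − (-332.4) = -880.5 kJ/mol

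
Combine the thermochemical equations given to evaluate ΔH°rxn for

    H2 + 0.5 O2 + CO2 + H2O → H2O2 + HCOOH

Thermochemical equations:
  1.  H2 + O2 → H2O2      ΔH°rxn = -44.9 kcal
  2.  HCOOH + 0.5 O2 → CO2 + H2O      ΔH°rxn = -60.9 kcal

eq. 1 as written: -44.9 kcal
eq. 2 reversed: +60.9 kcal
Summing the manipulated equations, ΔH°rxn = (-44.9) + (+60.9) = 16.0 kcal

ΔH°rxn = 16.0 kcal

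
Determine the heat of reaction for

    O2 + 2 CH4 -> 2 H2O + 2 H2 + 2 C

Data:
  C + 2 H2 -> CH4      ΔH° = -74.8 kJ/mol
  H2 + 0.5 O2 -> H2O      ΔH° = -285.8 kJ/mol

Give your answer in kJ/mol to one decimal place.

equation 1 reversed and × 2: (-2)·(-74.8) = +149.6 kJ/mol
equation 2 × 2: (2)·(-285.8) = -571.6 kJ/mol
ΔH° = (-2)·(-74.8) + (2)·(-285.8) = -422.0 kJ/mol

ΔH° = -422.0 kJ/mol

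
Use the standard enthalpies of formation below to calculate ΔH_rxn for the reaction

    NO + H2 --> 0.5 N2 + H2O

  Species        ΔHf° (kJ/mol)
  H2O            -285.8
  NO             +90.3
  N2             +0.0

ΔH_rxn = -376.1 kJ/mol

Products: 1/2·(+0.0) + 1·(-285.8) = -285.8
Reactants: 1·(+90.3) + 1·(+0.0) = +90.3
ΔH_rxn = (-285.8) − (+90.3) = -376.1 kJ/mol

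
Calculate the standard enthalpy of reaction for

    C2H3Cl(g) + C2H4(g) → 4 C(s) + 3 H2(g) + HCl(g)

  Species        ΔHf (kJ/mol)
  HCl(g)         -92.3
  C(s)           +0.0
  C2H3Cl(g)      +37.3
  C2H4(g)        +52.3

ΔHrxn = -181.9 kJ/mol

Products: 4·(+0.0) + 3·(+0.0) + 1·(-92.3) = -92.3
Reactants: 1·(+37.3) + 1·(+52.3) = +89.6
ΔHrxn = (-92.3) − (+89.6) = -181.9 kJ/mol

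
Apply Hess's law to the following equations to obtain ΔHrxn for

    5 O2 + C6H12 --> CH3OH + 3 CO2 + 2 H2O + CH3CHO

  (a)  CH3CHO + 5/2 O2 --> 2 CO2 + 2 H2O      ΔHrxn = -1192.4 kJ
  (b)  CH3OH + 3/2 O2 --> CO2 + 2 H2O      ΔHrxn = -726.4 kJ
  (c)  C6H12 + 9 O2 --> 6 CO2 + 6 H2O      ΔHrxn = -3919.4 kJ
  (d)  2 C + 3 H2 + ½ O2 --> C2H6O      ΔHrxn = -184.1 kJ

(a) reversed (CH3CHO must end up as a product): +1192.4 kJ
(b) reversed (CH3OH must end up as a product): +726.4 kJ
(c) as written (C6H12 already on the reactant side): -3919.4 kJ
(d): not needed (H2 appears nowhere else).
By Hess's law, ΔHrxn = (-1)·(-1192.4) + (-1)·(-726.4) + (1)·(-3919.4) = -2000.6 kJ

ΔHrxn = -2000.6 kJ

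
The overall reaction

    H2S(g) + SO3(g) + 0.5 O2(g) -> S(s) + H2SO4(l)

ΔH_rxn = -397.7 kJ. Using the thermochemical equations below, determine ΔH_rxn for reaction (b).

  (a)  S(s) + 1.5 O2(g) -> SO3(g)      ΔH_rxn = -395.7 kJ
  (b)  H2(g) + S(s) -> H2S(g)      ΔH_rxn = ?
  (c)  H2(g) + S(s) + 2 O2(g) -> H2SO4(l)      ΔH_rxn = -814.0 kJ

(a) reversed: +395.7 kJ
(b) reversed: contributes −x
(c) as written: -814.0 kJ
-397.7 = (+395.7) + (-814.0) − x
x = (-397.7 − (-418.3)) / (-1) = -20.6 kJ

ΔH_rxn = -20.6 kJ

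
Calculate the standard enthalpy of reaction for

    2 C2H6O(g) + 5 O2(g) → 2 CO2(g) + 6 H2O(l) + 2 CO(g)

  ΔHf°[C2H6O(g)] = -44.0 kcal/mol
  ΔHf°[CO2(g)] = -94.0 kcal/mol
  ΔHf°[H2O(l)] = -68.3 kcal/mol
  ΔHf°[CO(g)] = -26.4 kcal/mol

Products: 2·(-94.0) + 6·(-68.3) + 2·(-26.4) = -650.6
Reactants: 2·(-44.0) + 5·(+0.0) = -88.0
ΔHrxn = (-650.6) − (-88.0) = -562.6 kcal/mol

ΔHrxn = -562.6 kcal/mol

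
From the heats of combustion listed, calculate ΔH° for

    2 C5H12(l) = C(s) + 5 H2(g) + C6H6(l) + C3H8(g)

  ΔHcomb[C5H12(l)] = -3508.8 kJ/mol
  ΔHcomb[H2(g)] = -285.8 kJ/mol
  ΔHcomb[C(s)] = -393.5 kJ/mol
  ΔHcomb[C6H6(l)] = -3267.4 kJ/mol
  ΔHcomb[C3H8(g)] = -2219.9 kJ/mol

Using ΔH = Σ nΔHc°(reactants) − Σ nΔHc°(products):
= [2·(-3508.8)] − [1·(-393.5) + 5·(-285.8) + 1·(-3267.4) + 1·(-2219.9)]
= 292.2 kJ/mol

ΔH° = 292.2 kJ/mol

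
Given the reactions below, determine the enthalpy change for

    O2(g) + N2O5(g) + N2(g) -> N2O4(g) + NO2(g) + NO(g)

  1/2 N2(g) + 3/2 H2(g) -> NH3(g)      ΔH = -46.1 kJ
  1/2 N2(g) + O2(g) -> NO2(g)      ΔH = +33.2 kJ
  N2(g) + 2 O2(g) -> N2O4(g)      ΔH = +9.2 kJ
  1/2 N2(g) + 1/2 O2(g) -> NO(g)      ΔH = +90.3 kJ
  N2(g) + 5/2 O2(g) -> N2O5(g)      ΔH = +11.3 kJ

ΔH = 121.4 kJ

equation 1: not needed (H2(g) appears nowhere else).
equation 2 as written (NO2(g) already on the product side): +33.2 kJ
equation 3 as written (N2O4(g) already on the product side): +9.2 kJ
equation 4 as written (NO(g) already on the product side): +90.3 kJ
equation 5 reversed (N2O5(g) must end up as a reactant): -11.3 kJ
Summing the manipulated equations, ΔH = (+33.2) + (+9.2) + (+90.3) + (-11.3) = 121.4 kJ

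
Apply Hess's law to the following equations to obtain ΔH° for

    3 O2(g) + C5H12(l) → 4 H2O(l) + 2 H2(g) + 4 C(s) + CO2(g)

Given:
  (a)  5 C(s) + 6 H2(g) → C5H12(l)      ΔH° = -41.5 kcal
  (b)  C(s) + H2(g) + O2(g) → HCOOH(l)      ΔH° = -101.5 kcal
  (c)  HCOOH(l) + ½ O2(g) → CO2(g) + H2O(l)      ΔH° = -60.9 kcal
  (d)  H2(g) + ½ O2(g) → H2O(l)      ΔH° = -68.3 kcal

(a) reversed (C5H12(l) must end up as a reactant): +41.5 kcal
(b) as written: -101.5 kcal
(c) as written (CO2(g) already on the product side): -60.9 kcal
(d) × 3: (3)·(-68.3) = -204.9 kcal
ΔH° = (-1)·(-41.5) + (1)·(-101.5) + (1)·(-60.9) + (3)·(-68.3) = -325.8 kcal

ΔH° = -325.8 kcal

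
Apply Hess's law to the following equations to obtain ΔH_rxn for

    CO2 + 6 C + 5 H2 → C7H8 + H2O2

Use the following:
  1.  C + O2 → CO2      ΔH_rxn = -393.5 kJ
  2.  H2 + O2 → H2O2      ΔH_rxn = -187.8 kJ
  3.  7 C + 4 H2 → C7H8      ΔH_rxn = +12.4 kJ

eq. 1 reversed: +393.5 kJ
eq. 2 as written: -187.8 kJ
eq. 3 as written: +12.4 kJ
By Hess's law, ΔH_rxn = (-1)·(-393.5) + (1)·(-187.8) + (1)·(+12.4) = 218.1 kJ

ΔH_rxn = 218.1 kJ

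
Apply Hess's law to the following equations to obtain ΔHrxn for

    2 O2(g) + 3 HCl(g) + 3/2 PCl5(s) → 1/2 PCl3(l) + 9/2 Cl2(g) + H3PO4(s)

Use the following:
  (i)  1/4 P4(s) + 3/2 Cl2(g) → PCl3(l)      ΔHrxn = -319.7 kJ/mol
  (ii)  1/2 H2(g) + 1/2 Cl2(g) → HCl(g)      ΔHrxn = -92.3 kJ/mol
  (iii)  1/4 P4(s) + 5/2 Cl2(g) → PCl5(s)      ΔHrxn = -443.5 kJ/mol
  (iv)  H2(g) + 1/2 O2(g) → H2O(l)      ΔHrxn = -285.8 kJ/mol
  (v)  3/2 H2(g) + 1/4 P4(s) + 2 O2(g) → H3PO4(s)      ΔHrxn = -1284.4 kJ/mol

ΔHrxn = -502.1 kJ/mol

(i) × 1/2: (1/2)·(-319.7) = -159.85 kJ/mol
(ii) reversed and × 3: (-3)·(-92.3) = +276.9 kJ/mol
(iii) reversed and × 3/2: (-3/2)·(-443.5) = +665.25 kJ/mol
(iv): not needed.
(v) as written: -1284.4 kJ/mol
ΔHrxn = (-159.85) + (+276.9) + (+665.25) + (-1284.4) = -502.1 kJ/mol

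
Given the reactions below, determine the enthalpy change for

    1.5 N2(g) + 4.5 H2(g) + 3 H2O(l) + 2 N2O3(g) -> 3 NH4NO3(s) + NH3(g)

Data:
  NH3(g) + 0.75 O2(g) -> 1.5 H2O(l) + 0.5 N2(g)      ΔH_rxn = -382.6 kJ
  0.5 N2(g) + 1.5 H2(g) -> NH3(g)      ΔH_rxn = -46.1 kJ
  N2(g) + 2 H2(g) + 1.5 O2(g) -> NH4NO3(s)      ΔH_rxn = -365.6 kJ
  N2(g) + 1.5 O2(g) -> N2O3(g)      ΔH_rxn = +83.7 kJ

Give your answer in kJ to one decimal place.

equation 1 reversed and × 2 (reverse to put H2O(l) on the reactant side; ×2 to match 3 H2O(l) in the target): (-2)·(-382.6) = +765.2 kJ
equation 2 reversed: +46.1 kJ
equation 3 × 3 (×3 to match 3 NH4NO3(s) in the target): (3)·(-365.6) = -1096.8 kJ
equation 4 reversed and × 2 (N2O3(g) must end up as a reactant; ×2 to match 2 N2O3(g) in the target): (-2)·(+83.7) = -167.4 kJ
Since enthalpy is a state function, ΔH_rxn = (+765.2) + (+46.1) + (-1096.8) + (-167.4) = -452.9 kJ

ΔH_rxn = -452.9 kJ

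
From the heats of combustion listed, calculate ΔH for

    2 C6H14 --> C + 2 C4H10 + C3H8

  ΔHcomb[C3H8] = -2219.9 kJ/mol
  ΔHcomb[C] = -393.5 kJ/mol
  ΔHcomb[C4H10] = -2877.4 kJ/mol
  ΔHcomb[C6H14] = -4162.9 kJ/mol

ΔH = 42.4 kJ/mol

Using ΔH = Σ nΔHc°(reactants) − Σ nΔHc°(products):
= [2·(-4162.9)] − [1·(-393.5) + 2·(-2877.4) + 1·(-2219.9)]
= 42.4 kJ/mol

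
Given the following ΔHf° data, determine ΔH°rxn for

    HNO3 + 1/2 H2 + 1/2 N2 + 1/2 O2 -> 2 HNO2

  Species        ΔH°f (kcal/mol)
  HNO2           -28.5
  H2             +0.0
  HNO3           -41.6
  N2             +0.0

ΔH°rxn = -15.4 kcal/mol

Products: 2·(-28.5) = -57.0
Reactants: 1·(-41.6) + 1/2·(+0.0) + 1/2·(+0.0) + 1/2·(+0.0) = -41.6
ΔH°rxn = (-57.0) − (-41.6) = -15.4 kcal/mol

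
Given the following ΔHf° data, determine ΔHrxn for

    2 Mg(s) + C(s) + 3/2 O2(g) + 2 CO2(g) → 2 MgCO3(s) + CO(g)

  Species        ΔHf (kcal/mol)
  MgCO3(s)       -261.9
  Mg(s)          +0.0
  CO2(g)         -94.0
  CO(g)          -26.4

ΔHrxn = -362.2 kcal/mol

Products: 2·(-261.9) + 1·(-26.4) = -550.2
Reactants: 2·(+0.0) + 1·(+0.0) + 3/2·(+0.0) + 2·(-94.0) = -188.0
ΔHrxn = (-550.2) − (-188.0) = -362.2 kcal/mol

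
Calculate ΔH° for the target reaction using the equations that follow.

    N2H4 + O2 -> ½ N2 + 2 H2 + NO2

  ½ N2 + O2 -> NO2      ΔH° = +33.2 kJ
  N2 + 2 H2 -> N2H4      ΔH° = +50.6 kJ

equation 1 as written (NO2 already on the product side): +33.2 kJ
equation 2 reversed (N2H4 must end up as a reactant): -50.6 kJ
By Hess's law, ΔH° = (+33.2) + (-50.6) = -17.4 kJ

ΔH° = -17.4 kJ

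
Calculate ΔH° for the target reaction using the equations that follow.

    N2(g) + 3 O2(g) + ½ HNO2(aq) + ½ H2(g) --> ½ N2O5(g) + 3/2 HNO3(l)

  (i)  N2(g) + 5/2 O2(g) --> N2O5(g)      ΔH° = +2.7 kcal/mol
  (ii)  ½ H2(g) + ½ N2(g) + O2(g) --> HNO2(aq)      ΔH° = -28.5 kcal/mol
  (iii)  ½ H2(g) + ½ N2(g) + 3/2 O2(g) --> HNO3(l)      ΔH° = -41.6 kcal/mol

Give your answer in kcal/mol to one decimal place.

ΔH° = -46.8 kcal/mol

(i) × 1/2 (×1/2 to match 1/2 N2O5(g) in the target): (1/2)·(+2.7) = +1.35 kcal/mol
(ii) reversed and × 1/2 (HNO2(aq) must end up as a reactant; ×1/2 to match 1/2 HNO2(aq) in the target): (-1/2)·(-28.5) = +14.25 kcal/mol
(iii) × 3/2 (scale by 3/2 for the 3/2 HNO3(l)): (3/2)·(-41.6) = -62.4 kcal/mol
Since enthalpy is a state function, ΔH° = (1/2)·(+2.7) + (-1/2)·(-28.5) + (3/2)·(-41.6) = -46.8 kcal/mol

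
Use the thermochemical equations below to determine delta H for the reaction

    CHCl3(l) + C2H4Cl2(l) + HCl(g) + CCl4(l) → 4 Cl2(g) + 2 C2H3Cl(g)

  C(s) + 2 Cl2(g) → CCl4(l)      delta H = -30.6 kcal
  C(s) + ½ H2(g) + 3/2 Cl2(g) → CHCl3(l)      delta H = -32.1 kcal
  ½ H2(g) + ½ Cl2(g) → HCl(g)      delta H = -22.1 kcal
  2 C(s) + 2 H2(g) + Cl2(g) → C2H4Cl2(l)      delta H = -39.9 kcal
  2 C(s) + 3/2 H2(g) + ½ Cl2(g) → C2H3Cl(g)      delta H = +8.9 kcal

equation 1 reversed: +30.6 kcal
equation 2 reversed: +32.1 kcal
equation 3 reversed: +22.1 kcal
equation 4 reversed: +39.9 kcal
equation 5 × 2: (2)·(+8.9) = +17.8 kcal
delta H = (-1)·(-30.6) + (-1)·(-32.1) + (-1)·(-22.1) + (-1)·(-39.9) + (2)·(+8.9) = 142.5 kcal

delta H = 142.5 kcal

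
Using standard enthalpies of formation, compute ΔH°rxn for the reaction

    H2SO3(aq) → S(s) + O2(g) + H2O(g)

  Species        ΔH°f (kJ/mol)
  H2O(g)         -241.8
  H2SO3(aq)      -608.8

Products: 1·(+0.0) + 1·(+0.0) + 1·(-241.8) = -241.8
Reactants: 1·(-608.8) = -608.8
ΔH°rxn = (-241.8) − (-608.8) = 367.0 kJ/mol

ΔH°rxn = 367.0 kJ/mol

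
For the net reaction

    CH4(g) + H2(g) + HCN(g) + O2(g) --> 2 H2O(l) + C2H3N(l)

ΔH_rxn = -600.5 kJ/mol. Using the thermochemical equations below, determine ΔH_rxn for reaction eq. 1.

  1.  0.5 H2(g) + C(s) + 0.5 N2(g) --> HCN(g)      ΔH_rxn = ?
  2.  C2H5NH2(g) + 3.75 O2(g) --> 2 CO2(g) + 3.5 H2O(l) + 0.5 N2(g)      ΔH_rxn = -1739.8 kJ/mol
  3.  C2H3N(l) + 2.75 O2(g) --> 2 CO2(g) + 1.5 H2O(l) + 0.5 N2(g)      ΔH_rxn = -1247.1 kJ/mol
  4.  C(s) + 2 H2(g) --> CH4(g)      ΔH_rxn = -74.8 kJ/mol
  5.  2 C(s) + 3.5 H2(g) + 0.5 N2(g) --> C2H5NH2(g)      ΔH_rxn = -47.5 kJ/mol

ΔH_rxn = 135.1 kJ/mol

eq. 1 reversed (reverse to put HCN(g) on the reactant side): contributes −x
eq. 2 as written: -1739.8 kJ/mol
eq. 3 reversed (C2H3N(l) must end up as a product): +1247.1 kJ/mol
eq. 4 reversed (CH4(g) must end up as a reactant): +74.8 kJ/mol
eq. 5 as written: -47.5 kJ/mol
-600.5 = (-1739.8) + (+1247.1) + (+74.8) + (-47.5) − x
x = (-600.5 − (-465.4)) / (-1) = 135.1 kJ/mol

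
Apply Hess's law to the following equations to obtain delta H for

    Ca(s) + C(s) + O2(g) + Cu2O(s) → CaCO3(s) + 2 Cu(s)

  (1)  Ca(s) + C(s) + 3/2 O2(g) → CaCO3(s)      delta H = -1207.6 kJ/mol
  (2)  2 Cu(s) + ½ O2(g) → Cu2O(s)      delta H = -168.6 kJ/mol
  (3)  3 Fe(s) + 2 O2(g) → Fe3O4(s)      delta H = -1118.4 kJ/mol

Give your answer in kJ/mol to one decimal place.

(1) as written: -1207.6 kJ/mol
(2) reversed: +168.6 kJ/mol
(3): not needed.
Since enthalpy is a state function, delta H = (1)·(-1207.6) + (-1)·(-168.6) = -1039.0 kJ/mol

delta H = -1039.0 kJ/mol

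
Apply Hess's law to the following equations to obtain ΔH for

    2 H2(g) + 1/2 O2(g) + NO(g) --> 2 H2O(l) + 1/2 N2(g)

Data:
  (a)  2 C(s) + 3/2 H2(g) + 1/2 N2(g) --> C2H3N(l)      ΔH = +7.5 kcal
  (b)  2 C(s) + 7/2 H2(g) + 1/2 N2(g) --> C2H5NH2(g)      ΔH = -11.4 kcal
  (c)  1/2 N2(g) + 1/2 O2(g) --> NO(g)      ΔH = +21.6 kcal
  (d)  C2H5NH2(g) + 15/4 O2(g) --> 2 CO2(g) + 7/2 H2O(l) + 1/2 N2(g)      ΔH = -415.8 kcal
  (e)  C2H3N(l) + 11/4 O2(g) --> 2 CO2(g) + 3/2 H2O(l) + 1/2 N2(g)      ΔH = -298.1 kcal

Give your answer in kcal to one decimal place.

(a) reversed: -7.5 kcal
(b) as written: -11.4 kcal
(c) reversed (reverse to put NO(g) on the reactant side): -21.6 kcal
(d) as written: -415.8 kcal
(e) reversed: +298.1 kcal
By Hess's law, ΔH = (-1)·(+7.5) + (1)·(-11.4) + (-1)·(+21.6) + (1)·(-415.8) + (-1)·(-298.1) = -158.2 kcal

ΔH = -158.2 kcal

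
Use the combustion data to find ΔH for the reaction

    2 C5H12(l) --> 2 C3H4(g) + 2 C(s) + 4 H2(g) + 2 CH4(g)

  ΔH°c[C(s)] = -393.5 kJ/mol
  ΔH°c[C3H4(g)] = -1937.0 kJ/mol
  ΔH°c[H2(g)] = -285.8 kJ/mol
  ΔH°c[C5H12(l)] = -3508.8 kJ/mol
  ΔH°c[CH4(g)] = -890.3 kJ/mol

With combustion enthalpies, reactants minus products:
= [2·(-3508.8)] − [2·(-1937.0) + 2·(-393.5) + 4·(-285.8) + 2·(-890.3)]
= 567.2 kJ/mol

ΔH = 567.2 kJ/mol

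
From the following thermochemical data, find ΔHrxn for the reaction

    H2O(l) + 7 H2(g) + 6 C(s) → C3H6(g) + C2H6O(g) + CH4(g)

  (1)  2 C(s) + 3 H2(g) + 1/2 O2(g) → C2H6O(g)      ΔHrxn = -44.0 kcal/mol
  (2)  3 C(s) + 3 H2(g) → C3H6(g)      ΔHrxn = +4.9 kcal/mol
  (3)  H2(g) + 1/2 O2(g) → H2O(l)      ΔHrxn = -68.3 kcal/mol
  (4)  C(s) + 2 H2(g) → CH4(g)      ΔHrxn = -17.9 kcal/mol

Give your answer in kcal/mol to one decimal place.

ΔHrxn = 11.3 kcal/mol

(1) as written (C2H6O(g) already on the product side): -44.0 kcal/mol
(2) as written (C3H6(g) already on the product side): +4.9 kcal/mol
(3) reversed (reverse to put H2O(l) on the reactant side): +68.3 kcal/mol
(4) as written (CH4(g) already on the product side): -17.9 kcal/mol
ΔHrxn = (-44.0) + (+4.9) + (+68.3) + (-17.9) = 11.3 kcal/mol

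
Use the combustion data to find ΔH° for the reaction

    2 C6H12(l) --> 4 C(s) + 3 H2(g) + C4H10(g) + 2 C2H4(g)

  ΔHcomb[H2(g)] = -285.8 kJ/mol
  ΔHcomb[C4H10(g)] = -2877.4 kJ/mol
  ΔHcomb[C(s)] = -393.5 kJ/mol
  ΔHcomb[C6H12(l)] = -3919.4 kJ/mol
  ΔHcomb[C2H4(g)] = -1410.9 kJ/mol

ΔH° = 291.8 kJ/mol

With combustion enthalpies, reactants minus products:
= [2·(-3919.4)] − [4·(-393.5) + 3·(-285.8) + 1·(-2877.4) + 2·(-1410.9)]
= 291.8 kJ/mol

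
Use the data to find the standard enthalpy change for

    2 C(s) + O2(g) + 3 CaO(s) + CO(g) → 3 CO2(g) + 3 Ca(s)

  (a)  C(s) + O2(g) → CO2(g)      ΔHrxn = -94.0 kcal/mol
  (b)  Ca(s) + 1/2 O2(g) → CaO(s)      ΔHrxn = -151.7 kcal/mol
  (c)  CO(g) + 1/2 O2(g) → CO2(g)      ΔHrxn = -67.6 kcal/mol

(a) × 2: (2)·(-94.0) = -188.0 kcal/mol
(b) reversed and × 3: (-3)·(-151.7) = +455.1 kcal/mol
(c) as written: -67.6 kcal/mol
By Hess's law, ΔHrxn = (-188.0) + (+455.1) + (-67.6) = 199.5 kcal/mol

ΔHrxn = 199.5 kcal/mol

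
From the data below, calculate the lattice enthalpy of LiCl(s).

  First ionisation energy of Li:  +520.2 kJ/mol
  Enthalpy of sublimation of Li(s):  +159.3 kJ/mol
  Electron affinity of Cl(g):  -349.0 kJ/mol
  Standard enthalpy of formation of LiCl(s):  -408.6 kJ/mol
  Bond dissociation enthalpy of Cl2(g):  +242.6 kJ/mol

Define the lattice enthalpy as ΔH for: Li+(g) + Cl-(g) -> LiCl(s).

U = -860.4 kJ/mol

ΔHf° = 1·ΔHsub + 1·(ΣIE) + 1/2·D(Cl2) + 1·EA + U
-408.6 = 1·(+159.3) + 1·(+520.2) + 1/2·(+242.6) + 1·(-349.0) + U
U = -408.6 − (+451.8) = -860.4 kJ/mol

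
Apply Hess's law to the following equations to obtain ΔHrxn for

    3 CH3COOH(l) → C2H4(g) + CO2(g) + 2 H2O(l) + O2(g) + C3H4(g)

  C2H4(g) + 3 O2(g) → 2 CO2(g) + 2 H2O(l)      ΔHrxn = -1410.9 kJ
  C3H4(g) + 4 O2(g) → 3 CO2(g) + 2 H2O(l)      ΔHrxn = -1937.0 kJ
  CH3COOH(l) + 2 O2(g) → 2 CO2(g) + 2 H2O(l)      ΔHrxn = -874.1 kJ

equation 1 reversed (C2H4(g) must end up as a product): +1410.9 kJ
equation 2 reversed (reverse to put C3H4(g) on the product side): +1937.0 kJ
equation 3 × 3 (scale by 3 for the 3 CH3COOH(l)): (3)·(-874.1) = -2622.3 kJ
Summing the manipulated equations, ΔHrxn = (-1)·(-1410.9) + (-1)·(-1937.0) + (3)·(-874.1) = 725.6 kJ

ΔHrxn = 725.6 kJ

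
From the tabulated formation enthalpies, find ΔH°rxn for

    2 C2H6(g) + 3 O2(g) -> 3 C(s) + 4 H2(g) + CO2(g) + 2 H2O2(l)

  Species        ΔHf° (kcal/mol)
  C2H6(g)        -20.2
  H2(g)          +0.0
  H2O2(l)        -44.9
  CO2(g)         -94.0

Products: 3·(+0.0) + 4·(+0.0) + 1·(-94.0) + 2·(-44.9) = -183.8
Reactants: 2·(-20.2) + 3·(+0.0) = -40.4
ΔH°rxn = (-183.8) − (-40.4) = -143.4 kcal/mol

ΔH°rxn = -143.4 kcal/mol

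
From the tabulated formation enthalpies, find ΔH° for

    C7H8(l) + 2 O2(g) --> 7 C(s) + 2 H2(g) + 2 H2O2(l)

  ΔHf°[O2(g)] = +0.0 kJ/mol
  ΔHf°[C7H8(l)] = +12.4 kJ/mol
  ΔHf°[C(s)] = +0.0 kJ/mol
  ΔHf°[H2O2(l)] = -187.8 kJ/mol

ΔH°rxn = Σ nΔHf°(products) − Σ nΔHf°(reactants).
Products: 7·(+0.0) + 2·(+0.0) + 2·(-187.8) = -375.6
Reactants: 1·(+12.4) + 2·(+0.0) = +12.4
ΔH° = (-375.6) − (+12.4) = -388.0 kJ/mol

ΔH° = -388.0 kJ/mol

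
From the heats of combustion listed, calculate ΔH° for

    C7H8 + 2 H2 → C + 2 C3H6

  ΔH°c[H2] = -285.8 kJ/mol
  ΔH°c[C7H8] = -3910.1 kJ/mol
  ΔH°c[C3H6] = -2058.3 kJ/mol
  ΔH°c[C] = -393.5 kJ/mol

ΔH° = 28.4 kJ/mol

Using ΔH = Σ nΔHc°(reactants) − Σ nΔHc°(products):
= [1·(-3910.1) + 2·(-285.8)] − [1·(-393.5) + 2·(-2058.3)]
= 28.4 kJ/mol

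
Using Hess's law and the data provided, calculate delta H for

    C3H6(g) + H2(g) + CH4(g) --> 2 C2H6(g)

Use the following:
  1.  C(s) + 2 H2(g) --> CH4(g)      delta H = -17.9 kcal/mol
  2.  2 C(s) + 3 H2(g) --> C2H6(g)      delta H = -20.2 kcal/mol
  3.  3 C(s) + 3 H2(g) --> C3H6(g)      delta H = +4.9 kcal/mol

delta H = -27.4 kcal/mol

eq. 1 reversed: +17.9 kcal/mol
eq. 2 × 2: (2)·(-20.2) = -40.4 kcal/mol
eq. 3 reversed: -4.9 kcal/mol
Summing the manipulated equations, delta H = (+17.9) + (-40.4) + (-4.9) = -27.4 kcal/mol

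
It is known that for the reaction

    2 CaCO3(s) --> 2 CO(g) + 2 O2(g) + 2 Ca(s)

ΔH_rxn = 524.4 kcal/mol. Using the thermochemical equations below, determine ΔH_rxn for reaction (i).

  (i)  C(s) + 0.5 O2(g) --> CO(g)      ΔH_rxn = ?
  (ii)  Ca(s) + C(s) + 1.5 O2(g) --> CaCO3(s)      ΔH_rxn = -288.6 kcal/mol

(i) × 2 (×2 to match 2 CO(g) in the target): contributes 2·x
(ii) reversed and × 2 (reverse to put CaCO3(s) on the reactant side; ×2 to match 2 CaCO3(s) in the target): (-2)·(-288.6) = +577.2 kcal/mol
+524.4 = (+577.2) + 2·x
x = (+524.4 − (+577.2)) / (2) = -26.4 kcal/mol

ΔH_rxn = -26.4 kcal/mol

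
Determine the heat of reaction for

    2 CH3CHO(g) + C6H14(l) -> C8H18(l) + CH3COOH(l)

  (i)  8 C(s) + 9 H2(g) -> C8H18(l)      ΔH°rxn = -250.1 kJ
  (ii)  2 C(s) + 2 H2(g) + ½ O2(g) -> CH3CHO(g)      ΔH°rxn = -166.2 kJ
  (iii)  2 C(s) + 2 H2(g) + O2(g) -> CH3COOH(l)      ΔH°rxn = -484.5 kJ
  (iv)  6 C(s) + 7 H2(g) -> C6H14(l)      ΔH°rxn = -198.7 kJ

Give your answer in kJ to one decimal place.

ΔH°rxn = -203.5 kJ

(i) as written: -250.1 kJ
(ii) reversed and × 2: (-2)·(-166.2) = +332.4 kJ
(iii) as written: -484.5 kJ
(iv) reversed: +198.7 kJ
Since enthalpy is a state function, ΔH°rxn = (1)·(-250.1) + (-2)·(-166.2) + (1)·(-484.5) + (-1)·(-198.7) = -203.5 kJ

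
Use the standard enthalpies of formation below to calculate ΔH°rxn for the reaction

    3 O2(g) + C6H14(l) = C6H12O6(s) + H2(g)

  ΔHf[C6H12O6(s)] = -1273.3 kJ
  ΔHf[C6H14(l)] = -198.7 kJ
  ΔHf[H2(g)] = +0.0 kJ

ΔH°rxn = -1074.6 kJ

ΔH°rxn = Σ nΔHf°(products) − Σ nΔHf°(reactants).
Products: 1·(-1273.3) + 1·(+0.0) = -1273.3
Reactants: 3·(+0.0) + 1·(-198.7) = -198.7
ΔH°rxn = (-1273.3) − (-198.7) = -1074.6 kJ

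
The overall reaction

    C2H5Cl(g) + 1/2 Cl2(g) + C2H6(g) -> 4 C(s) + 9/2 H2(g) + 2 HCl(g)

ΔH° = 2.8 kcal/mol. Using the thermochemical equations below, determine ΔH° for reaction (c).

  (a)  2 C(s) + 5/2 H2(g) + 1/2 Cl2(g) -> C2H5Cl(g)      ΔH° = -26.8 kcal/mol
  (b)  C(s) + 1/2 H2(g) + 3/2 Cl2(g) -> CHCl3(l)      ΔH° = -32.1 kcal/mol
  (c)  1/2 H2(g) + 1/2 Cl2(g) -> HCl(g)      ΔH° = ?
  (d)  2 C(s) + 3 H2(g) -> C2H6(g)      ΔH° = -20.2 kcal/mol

(a) reversed: +26.8 kcal/mol
(b): not needed.
(c) × 2: contributes 2·x
(d) reversed: +20.2 kcal/mol
+2.8 = (+26.8) + (+20.2) + 2·x
x = (+2.8 − (+47.0)) / (2) = -22.1 kcal/mol

ΔH° = -22.1 kcal/mol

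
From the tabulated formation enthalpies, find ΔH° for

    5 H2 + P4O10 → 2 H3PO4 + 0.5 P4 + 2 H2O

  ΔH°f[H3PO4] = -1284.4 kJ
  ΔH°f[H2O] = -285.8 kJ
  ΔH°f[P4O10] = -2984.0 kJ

ΔH° = -156.4 kJ

Products: 2·(-1284.4) + 1/2·(+0.0) + 2·(-285.8) = -3140.4
Reactants: 5·(+0.0) + 1·(-2984.0) = -2984.0
ΔH° = (-3140.4) − (-2984.0) = -156.4 kJ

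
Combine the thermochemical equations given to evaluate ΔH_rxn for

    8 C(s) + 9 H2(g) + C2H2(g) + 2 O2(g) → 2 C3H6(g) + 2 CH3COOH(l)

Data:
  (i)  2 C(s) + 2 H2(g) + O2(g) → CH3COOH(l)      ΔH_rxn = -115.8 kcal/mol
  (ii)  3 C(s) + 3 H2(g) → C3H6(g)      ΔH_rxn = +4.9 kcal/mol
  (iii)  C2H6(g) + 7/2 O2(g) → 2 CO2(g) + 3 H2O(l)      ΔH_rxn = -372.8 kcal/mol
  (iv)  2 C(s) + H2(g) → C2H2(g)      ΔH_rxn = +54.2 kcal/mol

ΔH_rxn = -276.0 kcal/mol

(i) × 2: (2)·(-115.8) = -231.6 kcal/mol
(ii) × 2: (2)·(+4.9) = +9.8 kcal/mol
(iii): not needed.
(iv) reversed: -54.2 kcal/mol
ΔH_rxn = (2)·(-115.8) + (2)·(+4.9) + (-1)·(+54.2) = -276.0 kcal/mol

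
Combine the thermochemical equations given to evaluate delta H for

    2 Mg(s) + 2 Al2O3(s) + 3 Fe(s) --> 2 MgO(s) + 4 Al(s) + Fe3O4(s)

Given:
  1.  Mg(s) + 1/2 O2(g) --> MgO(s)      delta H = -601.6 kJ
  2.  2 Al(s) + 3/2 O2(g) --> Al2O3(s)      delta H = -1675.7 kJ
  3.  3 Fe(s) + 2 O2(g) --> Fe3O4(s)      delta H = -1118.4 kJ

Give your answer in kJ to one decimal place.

eq. 1 × 2 (×2 to match 2 MgO(s) in the target): (2)·(-601.6) = -1203.2 kJ
eq. 2 reversed and × 2 (reverse to put Al2O3(s) on the reactant side; ×2 to match 2 Al2O3(s) in the target): (-2)·(-1675.7) = +3351.4 kJ
eq. 3 as written (Fe3O4(s) already on the product side): -1118.4 kJ
delta H = (-1203.2) + (+3351.4) + (-1118.4) = 1029.8 kJ

delta H = 1029.8 kJ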